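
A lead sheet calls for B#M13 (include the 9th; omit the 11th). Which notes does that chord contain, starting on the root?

Root B#, quality major thirteenth:
B# — root
D## — major 3rd
F## — perfect 5th
A## — major 7th
C## — major 9th
G## — major 13th

B#, D##, F##, A##, C##, G##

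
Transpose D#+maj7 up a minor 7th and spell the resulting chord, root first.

D# up a minor 7th → C#. New chord: C# augmented major seventh.
- root: C#
- major 3rd: E#
- augmented 5th: G##
- major 7th: B#

C# E# G## B#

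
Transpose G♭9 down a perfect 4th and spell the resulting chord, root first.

Gb down a perfect 4th → Db. New chord: Db dominant ninth.
Db — root
F — major 3rd
Ab — perfect 5th
Cb — minor 7th
Eb — major 9th

Db F Ab Cb Eb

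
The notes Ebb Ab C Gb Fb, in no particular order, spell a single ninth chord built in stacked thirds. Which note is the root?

Stacking in thirds gives Fb – Ab – C – Ebb – Gb, so Fb is the root — Fb dominant ninth sharp five.

Fb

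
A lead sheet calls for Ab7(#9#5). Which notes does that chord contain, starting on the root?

Ab – C – E – Gb – B

Root Ab, quality dominant seventh sharp nine sharp five:
Root: Ab
Major 3rd (3rd): C
Augmented 5th (5th): E
Minor 7th (7th): Gb
Augmented 9th (9th): B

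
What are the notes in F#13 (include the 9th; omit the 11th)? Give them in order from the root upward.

F# A# C# E G# D#

Root F#, quality dominant thirteenth:
- root: F#
- major 3rd: A#
- perfect 5th: C#
- minor 7th: E
- major 9th: G#
- major 13th: D#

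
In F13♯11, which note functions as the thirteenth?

Root of F13♯11 = F. The 13th is a major 13th: F up a major 13th → D.

D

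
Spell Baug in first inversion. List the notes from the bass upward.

D#  F##  B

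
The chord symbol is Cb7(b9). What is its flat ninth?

D𝄫

Cb7(b9) is built on C♭; its 9th is a minor 9th above the root.
A second above C uses the letter D, and the minor 9th above C♭ is D𝄫.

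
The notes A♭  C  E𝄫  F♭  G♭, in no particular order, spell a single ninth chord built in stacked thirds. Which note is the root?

F♭

Arranged so that each adjacent pair is a third by letter name: F♭ – A♭ – C – E𝄫 – G♭.
The bottom of that stack, F♭, is the root (this is F♭ dominant ninth sharp five).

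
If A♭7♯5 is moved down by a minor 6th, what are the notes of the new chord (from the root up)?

Transposed root: Ab → C (minor 6th down). So we spell C augmented seventh:
- root: C
- major 3rd: E
- augmented 5th: G#
- minor 7th: Bb

C, E, G#, Bb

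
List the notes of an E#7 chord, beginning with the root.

E# G## B# D#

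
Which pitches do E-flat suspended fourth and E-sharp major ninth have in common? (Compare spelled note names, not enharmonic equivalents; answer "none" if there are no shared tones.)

none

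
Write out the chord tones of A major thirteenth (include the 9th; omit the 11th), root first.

A major thirteenth is a major thirteenth built on A.
- root: A
- major 3rd: C-sharp
- perfect 5th: E
- major 7th: G-sharp
- major 9th: B
- major 13th: F-sharp

A, C-sharp, E, G-sharp, B, F-sharp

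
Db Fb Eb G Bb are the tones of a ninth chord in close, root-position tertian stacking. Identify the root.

Eb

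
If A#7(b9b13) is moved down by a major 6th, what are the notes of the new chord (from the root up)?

A major 6th down from A# is C#, so the new chord is C# dominant seventh flat nine flat thirteen.
Root: C#
Major 3rd (3rd): E#
Perfect 5th (5th): G#
Minor 7th (7th): B
Minor 9th (9th): D
Minor 13th (13th): A

C#, E#, G#, B, D, A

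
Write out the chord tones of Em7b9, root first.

Em7b9 is a minor seventh flat nine built on E.
- root: E
- minor 3rd: G
- perfect 5th: B
- minor 7th: D
- minor 9th: F

E G B D F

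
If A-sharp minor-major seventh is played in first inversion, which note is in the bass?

C#

A-sharp minor-major seventh in root position is A#–C#–E#–G##.
First inversion places the third in the bass, which is C#.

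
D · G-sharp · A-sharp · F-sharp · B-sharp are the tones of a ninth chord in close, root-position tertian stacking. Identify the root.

Arranged so that each adjacent pair is a third by letter name: G-sharp – B-sharp – D – F-sharp – A-sharp.
The bottom of that stack, G-sharp, is the root (this is G-sharp dominant ninth flat five).

G-sharp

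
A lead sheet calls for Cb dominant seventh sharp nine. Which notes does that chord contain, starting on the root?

Cb, Eb, Gb, Bbb, D

Cb dominant seventh sharp nine is a dominant seventh sharp nine built on Cb.
Cb — root
Eb — major 3rd
Gb — perfect 5th
Bbb — minor 7th
D — augmented 9th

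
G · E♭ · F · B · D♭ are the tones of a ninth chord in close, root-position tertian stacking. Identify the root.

Stacking in thirds gives E♭ – G – B – D♭ – F, so E♭ is the root — E♭ dominant ninth sharp five.

E♭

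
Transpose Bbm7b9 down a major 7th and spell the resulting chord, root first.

Bb down a major 7th → Cb. New chord: Cb minor seventh flat nine.
root → Cb
3rd (minor 3rd) → Ebb
5th (perfect 5th) → Gb
7th (minor 7th) → Bbb
9th (minor 9th) → Dbb

Cb – Ebb – Gb – Bbb – Dbb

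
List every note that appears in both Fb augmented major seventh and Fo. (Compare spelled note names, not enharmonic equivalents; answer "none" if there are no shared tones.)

Fb augmented major seventh: Fb Ab C Eb
Fo: F Ab Cb
Common to both → Ab.

Ab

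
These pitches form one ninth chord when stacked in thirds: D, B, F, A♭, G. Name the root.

G

Arranged so that each adjacent pair is a third by letter name: G – B – D – F – A♭.
The bottom of that stack, G, is the root (this is G dominant seventh flat nine).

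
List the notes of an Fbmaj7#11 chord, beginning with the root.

Fb, Ab, Cb, Eb, Bb

Root Fb, quality major seventh sharp eleven:
- root: Fb
- major 3rd: Ab
- perfect 5th: Cb
- major 7th: Eb
- augmented 11th: Bb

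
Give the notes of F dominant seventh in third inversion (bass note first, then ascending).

E♭  F  A  C

In root position, F dominant seventh is F–A–C–E♭.
Third inversion puts the seventh (E♭) in the bass.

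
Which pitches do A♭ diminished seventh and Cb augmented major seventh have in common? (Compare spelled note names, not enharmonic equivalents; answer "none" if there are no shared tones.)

A♭ diminished seventh: A-flat C-flat E-double-flat G-double-flat
Cb augmented major seventh: C-flat E-flat G B-flat
Common to both → C-flat.

C-flat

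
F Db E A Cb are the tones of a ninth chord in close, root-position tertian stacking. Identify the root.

Arranged so that each adjacent pair is a third by letter name: Db – F – A – Cb – E.
The bottom of that stack, Db, is the root (this is Db dominant seventh sharp nine sharp five).

Db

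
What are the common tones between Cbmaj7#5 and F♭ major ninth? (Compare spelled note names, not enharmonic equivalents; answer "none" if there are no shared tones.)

C♭  E♭

Cbmaj7#5: C♭ E♭ G B♭
F♭ major ninth: F♭ A♭ C♭ E♭ G♭
Common to both → C♭, E♭.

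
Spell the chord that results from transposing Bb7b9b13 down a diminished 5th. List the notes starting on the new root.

Bb down a diminished 5th → E. New chord: E dominant seventh flat nine flat thirteen.
E — root
G# — major 3rd
B — perfect 5th
D — minor 7th
F — minor 9th
C — minor 13th

E, G#, B, D, F, C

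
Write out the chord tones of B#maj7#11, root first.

B#maj7#11: major seventh sharp eleven on B♯.
B♯ — root
D𝄪 — major 3rd
F𝄪 — perfect 5th
A𝄪 — major 7th
E𝄪 — augmented 11th

B♯ D𝄪 F𝄪 A𝄪 E𝄪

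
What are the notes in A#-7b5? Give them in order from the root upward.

A# – C# – E – G#

A#-7b5 is a half-diminished seventh built on A#.
Root: A#
Minor 3rd (3rd): C#
Diminished 5th (5th): E
Minor 7th (7th): G#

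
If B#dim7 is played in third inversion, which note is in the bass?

B#dim7 in root position is B#–D#–F#–A.
Third inversion places the seventh in the bass, which is A.

A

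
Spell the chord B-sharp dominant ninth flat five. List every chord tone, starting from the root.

B-sharp, D-double-sharp, F-sharp, A-sharp, C-double-sharp

B-sharp dominant ninth flat five: dominant ninth flat five on B-sharp.
Root: B-sharp
Major 3rd (3rd): D-double-sharp
Diminished 5th (5th): F-sharp
Minor 7th (7th): A-sharp
Major 9th (9th): C-double-sharp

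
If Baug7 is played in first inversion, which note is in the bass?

D#

Baug7 = B–D#–F##–A. First inversion → third in the bass = D#.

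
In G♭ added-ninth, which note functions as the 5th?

G♭ added-ninth is built on G-flat; its 5th is a perfect 5th above the root.
A fifth above G uses the letter D, and the perfect 5th above G-flat is D-flat.

D-flat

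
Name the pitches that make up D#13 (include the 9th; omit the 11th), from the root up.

D♯ – F𝄪 – A♯ – C♯ – E♯ – B♯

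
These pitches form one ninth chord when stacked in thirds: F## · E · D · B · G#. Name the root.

Stacking in thirds gives E – G# – B – D – F##, so E is the root — E dominant seventh sharp nine.

E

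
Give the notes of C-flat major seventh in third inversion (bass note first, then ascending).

C-flat major seventh = Cb–Eb–Gb–Bb; third inversion → seventh (Bb) lowest.

Bb  Cb  Eb  Gb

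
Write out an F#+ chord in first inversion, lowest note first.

A♯, C𝄪, F♯

In root position, F#+ is F♯–A♯–C𝄪.
First inversion puts the third (A♯) in the bass.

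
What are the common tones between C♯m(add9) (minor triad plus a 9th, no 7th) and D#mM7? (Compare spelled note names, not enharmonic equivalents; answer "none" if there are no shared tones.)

D♯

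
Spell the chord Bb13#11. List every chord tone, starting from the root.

Bb13#11: dominant thirteenth sharp eleven on Bb.
- root: Bb
- major 3rd: D
- perfect 5th: F
- minor 7th: Ab
- major 9th: C
- augmented 11th: E
- major 13th: G

Bb D F Ab C E G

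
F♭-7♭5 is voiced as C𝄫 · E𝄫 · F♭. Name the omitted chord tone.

F♭-7♭5 = F♭, A𝄫, C𝄫, E𝄫. The voicing lacks the 3rd (minor 3rd), A𝄫.

A𝄫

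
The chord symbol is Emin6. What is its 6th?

C#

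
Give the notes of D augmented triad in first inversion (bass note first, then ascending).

D augmented triad = D–F-sharp–A-sharp; first inversion → third (F-sharp) lowest.

F-sharp A-sharp D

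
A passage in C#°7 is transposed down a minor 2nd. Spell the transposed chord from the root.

B# D# F# A

Transposed root: C# → B# (minor 2nd down). So we spell B# diminished seventh:
root → B#
3rd (minor 3rd) → D#
5th (diminished 5th) → F#
7th (diminished 7th) → A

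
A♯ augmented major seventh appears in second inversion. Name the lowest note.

E𝄪

A♯ augmented major seventh in root position is A♯–C𝄪–E𝄪–G𝄪.
Second inversion places the fifth in the bass, which is E𝄪.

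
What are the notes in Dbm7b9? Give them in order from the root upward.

Root D♭, quality minor seventh flat nine:
D♭ — root
F♭ — minor 3rd
A♭ — perfect 5th
C♭ — minor 7th
E𝄫 — minor 9th

D♭, F♭, A♭, C♭, E𝄫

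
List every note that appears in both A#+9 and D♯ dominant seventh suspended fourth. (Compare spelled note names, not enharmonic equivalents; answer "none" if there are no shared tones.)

A#, G#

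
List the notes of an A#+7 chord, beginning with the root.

A♯, C𝄪, E𝄪, G♯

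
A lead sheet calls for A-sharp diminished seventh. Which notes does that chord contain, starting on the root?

A-sharp diminished seventh: diminished seventh on A♯.
A♯ — root
C♯ — minor 3rd
E — diminished 5th
G — diminished 7th

A♯  C♯  E  G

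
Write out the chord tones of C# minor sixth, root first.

Root C#, quality minor sixth:
- root: C#
- minor 3rd: E
- perfect 5th: G#
- major 6th: A#

C# E G# A#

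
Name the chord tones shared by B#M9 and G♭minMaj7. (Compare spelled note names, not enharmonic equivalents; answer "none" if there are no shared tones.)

B#M9 = B♯, D𝄪, F𝄪, A𝄪, C𝄪.
G♭minMaj7 = G♭, B𝄫, D♭, F.
Shared: none.

none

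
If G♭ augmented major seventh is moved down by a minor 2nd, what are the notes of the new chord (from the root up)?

F A C♯ E

G♭ down a minor 2nd → F. New chord: F augmented major seventh.
root → F
3rd (major 3rd) → A
5th (augmented 5th) → C♯
7th (major 7th) → E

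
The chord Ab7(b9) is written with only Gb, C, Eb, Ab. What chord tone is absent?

The full Ab7(b9) chord is Ab, C, Eb, Gb, Bbb.
Comparing with the voicing, the minor 9th (9th) — Bbb — is absent.

Bbb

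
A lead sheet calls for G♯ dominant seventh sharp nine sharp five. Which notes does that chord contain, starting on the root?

G♯, B♯, D𝄪, F♯, A𝄪

G♯ dominant seventh sharp nine sharp five is a dominant seventh sharp nine sharp five built on G♯.
G♯ — root
B♯ — major 3rd
D𝄪 — augmented 5th
F♯ — minor 7th
A𝄪 — augmented 9th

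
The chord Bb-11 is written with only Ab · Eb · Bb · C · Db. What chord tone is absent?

F

The full Bb-11 chord is Bb, Db, F, Ab, C, Eb.
Comparing with the voicing, the perfect 5th (5th) — F — is absent.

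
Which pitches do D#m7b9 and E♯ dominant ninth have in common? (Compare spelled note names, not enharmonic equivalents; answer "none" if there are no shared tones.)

D#

D#m7b9: D# F# A# C# E
E♯ dominant ninth: E# G## B# D# F##
Common to both → D#.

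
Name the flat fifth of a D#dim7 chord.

A

Root of D#dim7 = D♯. The 5th is a diminished 5th: D♯ up a diminished 5th → A.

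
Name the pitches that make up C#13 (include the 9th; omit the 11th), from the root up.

C♯ – E♯ – G♯ – B – D♯ – A♯

C#13 is a dominant thirteenth built on C♯.
- root: C♯
- major 3rd: E♯
- perfect 5th: G♯
- minor 7th: B
- major 9th: D♯
- major 13th: A♯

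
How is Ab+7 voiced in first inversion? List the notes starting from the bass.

C, E, Gb, Ab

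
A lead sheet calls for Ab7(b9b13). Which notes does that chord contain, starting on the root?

A♭, C, E♭, G♭, B𝄫, F♭

Root A♭, quality dominant seventh flat nine flat thirteen:
root → A♭
3rd (major 3rd) → C
5th (perfect 5th) → E♭
7th (minor 7th) → G♭
9th (minor 9th) → B𝄫
13th (minor 13th) → F♭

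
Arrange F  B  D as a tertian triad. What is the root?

Stacking in thirds gives B – D – F, so B is the root — B diminished triad.

B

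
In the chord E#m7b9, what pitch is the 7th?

Root of E#m7b9 = E♯. The 7th is a minor 7th: E♯ up a minor 7th → D♯.

D♯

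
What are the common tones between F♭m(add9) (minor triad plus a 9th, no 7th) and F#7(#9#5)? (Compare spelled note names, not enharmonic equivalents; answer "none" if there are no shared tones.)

none

F♭m(add9): Fb Abb Cb Gb
F#7(#9#5): F# A# C## E G##
Common to both → none.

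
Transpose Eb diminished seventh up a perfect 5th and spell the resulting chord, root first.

B♭ – D♭ – F♭ – A𝄫

A perfect 5th up from E♭ is B♭, so the new chord is B♭ diminished seventh.
- root: B♭
- minor 3rd: D♭
- diminished 5th: F♭
- diminished 7th: A𝄫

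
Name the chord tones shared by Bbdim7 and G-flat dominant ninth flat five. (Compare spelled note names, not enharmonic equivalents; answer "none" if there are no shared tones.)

Bb  Fb

Bbdim7: Bb Db Fb Abb
G-flat dominant ninth flat five: Gb Bb Dbb Fb Ab
Common to both → Bb, Fb.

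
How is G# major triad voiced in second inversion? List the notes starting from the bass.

In root position, G# major triad is G-sharp–B-sharp–D-sharp.
Second inversion puts the fifth (D-sharp) in the bass.

D-sharp, G-sharp, B-sharp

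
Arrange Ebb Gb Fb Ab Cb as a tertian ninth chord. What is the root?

Fb

Arranged so that each adjacent pair is a third by letter name: Fb – Ab – Cb – Ebb – Gb.
The bottom of that stack, Fb, is the root (this is Fb dominant ninth).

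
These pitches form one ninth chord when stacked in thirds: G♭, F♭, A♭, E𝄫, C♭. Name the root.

F♭

Arranged so that each adjacent pair is a third by letter name: F♭ – A♭ – C♭ – E𝄫 – G♭.
The bottom of that stack, F♭, is the root (this is F♭ dominant ninth).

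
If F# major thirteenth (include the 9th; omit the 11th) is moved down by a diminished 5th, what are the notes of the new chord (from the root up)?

B-sharp D-double-sharp F-double-sharp A-double-sharp C-double-sharp G-double-sharp

A diminished 5th down from F-sharp is B-sharp, so the new chord is B-sharp major thirteenth.
Root: B-sharp
Major 3rd (3rd): D-double-sharp
Perfect 5th (5th): F-double-sharp
Major 7th (7th): A-double-sharp
Major 9th (9th): C-double-sharp
Major 13th (13th): G-double-sharp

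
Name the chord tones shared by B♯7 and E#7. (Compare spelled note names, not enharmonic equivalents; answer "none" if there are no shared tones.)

B♯7 = B#, D##, F##, A#.
E#7 = E#, G##, B#, D#.
Shared: B#.

B#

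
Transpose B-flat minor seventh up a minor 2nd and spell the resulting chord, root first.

B♭ up a minor 2nd → C♭. New chord: C♭ minor seventh.
- root: C♭
- minor 3rd: E𝄫
- perfect 5th: G♭
- minor 7th: B𝄫

C♭, E𝄫, G♭, B𝄫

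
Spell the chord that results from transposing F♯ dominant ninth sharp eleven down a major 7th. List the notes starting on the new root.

A major 7th down from F♯ is G, so the new chord is G dominant ninth sharp eleven.
- root: G
- major 3rd: B
- perfect 5th: D
- minor 7th: F
- major 9th: A
- augmented 11th: C♯

G B D F A C♯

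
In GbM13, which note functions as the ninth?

Root of GbM13 = Gb. The 9th is a major 9th: Gb up a major 9th → Ab.

Ab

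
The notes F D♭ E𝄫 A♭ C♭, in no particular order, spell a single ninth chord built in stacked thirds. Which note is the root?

Stacking in thirds gives D♭ – F – A♭ – C♭ – E𝄫, so D♭ is the root — D♭ dominant seventh flat nine.

D♭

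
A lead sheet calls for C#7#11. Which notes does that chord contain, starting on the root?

C#, E#, G#, B, F##

Root C#, quality dominant seventh sharp eleven:
Root: C#
Major 3rd (3rd): E#
Perfect 5th (5th): G#
Minor 7th (7th): B
Augmented 11th (11th): F##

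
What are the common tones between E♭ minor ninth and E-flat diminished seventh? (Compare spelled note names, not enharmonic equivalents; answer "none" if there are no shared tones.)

E-flat – G-flat

E♭ minor ninth: E-flat G-flat B-flat D-flat F
E-flat diminished seventh: E-flat G-flat B-double-flat D-double-flat
Common to both → E-flat, G-flat.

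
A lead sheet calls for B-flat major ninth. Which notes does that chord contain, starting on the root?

B-flat, D, F, A, C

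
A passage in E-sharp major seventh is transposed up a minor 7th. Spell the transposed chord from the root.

D-sharp, F-double-sharp, A-sharp, C-double-sharp

A minor 7th up from E-sharp is D-sharp, so the new chord is D-sharp major seventh.
Root: D-sharp
Major 3rd (3rd): F-double-sharp
Perfect 5th (5th): A-sharp
Major 7th (7th): C-double-sharp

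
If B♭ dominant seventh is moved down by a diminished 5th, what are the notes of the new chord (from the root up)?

E – G♯ – B – D

Transposed root: B♭ → E (diminished 5th down). So we spell E dominant seventh:
root → E
3rd (major 3rd) → G♯
5th (perfect 5th) → B
7th (minor 7th) → D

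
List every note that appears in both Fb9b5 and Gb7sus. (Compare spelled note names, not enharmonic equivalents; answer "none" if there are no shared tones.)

Fb9b5: F♭ A♭ C𝄫 E𝄫 G♭
Gb7sus: G♭ C♭ D♭ F♭
Common to both → F♭, G♭.

F♭  G♭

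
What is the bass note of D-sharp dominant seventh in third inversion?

D-sharp dominant seventh in root position is D-sharp–F-double-sharp–A-sharp–C-sharp.
Third inversion places the seventh in the bass, which is C-sharp.

C-sharp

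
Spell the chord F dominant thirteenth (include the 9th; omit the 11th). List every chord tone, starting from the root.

F dominant thirteenth: dominant thirteenth on F.
- root: F
- major 3rd: A
- perfect 5th: C
- minor 7th: Eb
- major 9th: G
- major 13th: D

F, A, C, Eb, G, D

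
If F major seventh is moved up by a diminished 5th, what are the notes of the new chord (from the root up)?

F up a diminished 5th → Cb. New chord: Cb major seventh.
Cb — root
Eb — major 3rd
Gb — perfect 5th
Bb — major 7th

Cb, Eb, Gb, Bb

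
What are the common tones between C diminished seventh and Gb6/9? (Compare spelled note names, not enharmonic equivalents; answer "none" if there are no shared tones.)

C diminished seventh: C Eb Gb Bbb
Gb6/9: Gb Bb Db Eb Ab
Common to both → Eb, Gb.

Eb  Gb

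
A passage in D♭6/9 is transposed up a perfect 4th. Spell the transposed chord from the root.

Db up a perfect 4th → Gb. New chord: Gb six-nine.
root → Gb
3rd (major 3rd) → Bb
5th (perfect 5th) → Db
6th (major 6th) → Eb
9th (major 9th) → Ab

Gb Bb Db Eb Ab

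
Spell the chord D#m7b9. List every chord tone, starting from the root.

D#m7b9: minor seventh flat nine on D#.
D# — root
F# — minor 3rd
A# — perfect 5th
C# — minor 7th
E — minor 9th

D# – F# – A# – C# – E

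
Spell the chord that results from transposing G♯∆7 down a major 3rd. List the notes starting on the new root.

E, G#, B, D#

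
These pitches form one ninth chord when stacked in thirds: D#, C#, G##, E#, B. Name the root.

C#

Stacking in thirds gives C# – E# – G## – B – D#, so C# is the root — C# dominant ninth sharp five.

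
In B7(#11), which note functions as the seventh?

B7(#11) is built on B; its 7th is a minor 7th above the root.
A seventh above B uses the letter A, and the minor 7th above B is A.

A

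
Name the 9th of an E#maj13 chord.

E#maj13 is built on E#; its 9th is a major 9th above the root.
A second above E uses the letter F, and the major 9th above E# is F##.

F##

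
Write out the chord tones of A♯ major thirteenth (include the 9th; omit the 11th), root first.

A♯ major thirteenth: major thirteenth on A#.
- root: A#
- major 3rd: C##
- perfect 5th: E#
- major 7th: G##
- major 9th: B#
- major 13th: F##

A# – C## – E# – G## – B# – F##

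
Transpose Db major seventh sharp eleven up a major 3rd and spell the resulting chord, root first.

D♭ up a major 3rd → F. New chord: F major seventh sharp eleven.
- root: F
- major 3rd: A
- perfect 5th: C
- major 7th: E
- augmented 11th: B

F – A – C – E – B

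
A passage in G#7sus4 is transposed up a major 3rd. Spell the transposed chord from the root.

B#  E#  F##  A#

G# up a major 3rd → B#. New chord: B# dominant seventh suspended fourth.
B# — root
E# — perfect 4th
F## — perfect 5th
A# — minor 7th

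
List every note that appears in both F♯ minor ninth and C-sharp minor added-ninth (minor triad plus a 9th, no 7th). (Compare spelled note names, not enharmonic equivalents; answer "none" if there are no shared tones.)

F♯ minor ninth = F-sharp, A, C-sharp, E, G-sharp.
C-sharp minor added-ninth = C-sharp, E, G-sharp, D-sharp.
Shared: C-sharp, E, G-sharp.

C-sharp  E  G-sharp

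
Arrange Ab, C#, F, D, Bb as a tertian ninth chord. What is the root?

Arranged so that each adjacent pair is a third by letter name: Bb – D – F – Ab – C#.
The bottom of that stack, Bb, is the root (this is Bb dominant seventh sharp nine).

Bb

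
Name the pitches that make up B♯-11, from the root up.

Root B#, quality minor eleventh:
root → B#
3rd (minor 3rd) → D#
5th (perfect 5th) → F##
7th (minor 7th) → A#
9th (major 9th) → C##
11th (perfect 11th) → E#

B#, D#, F##, A#, C##, E#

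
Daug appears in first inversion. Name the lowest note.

F#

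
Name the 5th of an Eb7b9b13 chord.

Bb

Eb7b9b13 is built on Eb; its 5th is a perfect 5th above the root.
A fifth above E uses the letter B, and the perfect 5th above Eb is Bb.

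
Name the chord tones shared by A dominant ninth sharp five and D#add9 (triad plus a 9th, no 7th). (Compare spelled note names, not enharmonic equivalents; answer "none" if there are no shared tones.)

A dominant ninth sharp five: A C# E# G B
D#add9: D# F## A# E#
Common to both → E#.

E#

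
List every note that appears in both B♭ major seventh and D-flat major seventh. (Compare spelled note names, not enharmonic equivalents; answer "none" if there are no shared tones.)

B♭ major seventh: B-flat D F A
D-flat major seventh: D-flat F A-flat C
Common to both → F.

F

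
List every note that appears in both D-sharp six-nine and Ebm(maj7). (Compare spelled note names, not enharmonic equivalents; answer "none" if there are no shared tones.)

none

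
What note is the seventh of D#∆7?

C𝄪

D#∆7 is built on D♯; its 7th is a major 7th above the root.
A seventh above D uses the letter C, and the major 7th above D♯ is C𝄪.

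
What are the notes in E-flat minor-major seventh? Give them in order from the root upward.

E♭, G♭, B♭, D

E-flat minor-major seventh: minor-major seventh on E♭.
Root: E♭
Minor 3rd (3rd): G♭
Perfect 5th (5th): B♭
Major 7th (7th): D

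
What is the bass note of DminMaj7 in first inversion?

DminMaj7 = D–F–A–C#. First inversion → third in the bass = F.

F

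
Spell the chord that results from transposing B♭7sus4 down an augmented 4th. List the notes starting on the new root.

Fb Bbb Cb Ebb

An augmented 4th down from Bb is Fb, so the new chord is Fb dominant seventh suspended fourth.
root → Fb
4th (perfect 4th) → Bbb
5th (perfect 5th) → Cb
7th (minor 7th) → Ebb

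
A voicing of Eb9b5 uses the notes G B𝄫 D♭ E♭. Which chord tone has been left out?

The full Eb9b5 chord is E♭, G, B𝄫, D♭, F.
Comparing with the voicing, the major 9th (9th) — F — is absent.

F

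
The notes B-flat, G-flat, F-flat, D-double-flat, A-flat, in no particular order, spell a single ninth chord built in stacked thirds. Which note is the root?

G-flat

Stacking in thirds gives G-flat – B-flat – D-double-flat – F-flat – A-flat, so G-flat is the root — G-flat dominant ninth flat five.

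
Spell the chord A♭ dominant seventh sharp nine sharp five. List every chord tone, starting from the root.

A♭ dominant seventh sharp nine sharp five: dominant seventh sharp nine sharp five on A-flat.
root → A-flat
3rd (major 3rd) → C
5th (augmented 5th) → E
7th (minor 7th) → G-flat
9th (augmented 9th) → B

A-flat, C, E, G-flat, B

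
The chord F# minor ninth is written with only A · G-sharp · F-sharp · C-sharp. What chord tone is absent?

F# minor ninth = F-sharp, A, C-sharp, E, G-sharp. The voicing lacks the 7th (minor 7th), E.

E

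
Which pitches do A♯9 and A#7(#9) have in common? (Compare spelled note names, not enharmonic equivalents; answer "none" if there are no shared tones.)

A♯9: A# C## E# G# B#
A#7(#9): A# C## E# G# B##
Common to both → A#, C##, E#, G#.

A#  C##  E#  G#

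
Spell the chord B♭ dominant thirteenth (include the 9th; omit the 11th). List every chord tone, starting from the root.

Bb – D – F – Ab – C – G

B♭ dominant thirteenth: dominant thirteenth on Bb.
- root: Bb
- major 3rd: D
- perfect 5th: F
- minor 7th: Ab
- major 9th: C
- major 13th: G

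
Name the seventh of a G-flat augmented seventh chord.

Fb

Root of G-flat augmented seventh = Gb. The 7th is a minor 7th: Gb up a minor 7th → Fb.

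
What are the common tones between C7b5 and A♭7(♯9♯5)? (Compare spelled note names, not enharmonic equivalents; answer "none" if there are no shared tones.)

C E Gb

C7b5 = C, E, Gb, Bb.
A♭7(♯9♯5) = Ab, C, E, Gb, B.
Shared: C, E, Gb.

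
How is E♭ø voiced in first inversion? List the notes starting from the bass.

Gb Bbb Db Eb

E♭ø = Eb–Gb–Bbb–Db; first inversion → third (Gb) lowest.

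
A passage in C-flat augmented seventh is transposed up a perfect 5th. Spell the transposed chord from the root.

Gb, Bb, D, Fb

A perfect 5th up from Cb is Gb, so the new chord is Gb augmented seventh.
Root: Gb
Major 3rd (3rd): Bb
Augmented 5th (5th): D
Minor 7th (7th): Fb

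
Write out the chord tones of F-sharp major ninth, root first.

F♯, A♯, C♯, E♯, G♯

F-sharp major ninth is a major ninth built on F♯.
Root: F♯
Major 3rd (3rd): A♯
Perfect 5th (5th): C♯
Major 7th (7th): E♯
Major 9th (9th): G♯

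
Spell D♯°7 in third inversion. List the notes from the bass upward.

C, D♯, F♯, A

D♯°7 = D♯–F♯–A–C; third inversion → seventh (C) lowest.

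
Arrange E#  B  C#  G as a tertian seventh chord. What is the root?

Stacking in thirds gives C# – E# – G – B, so C# is the root — C# dominant seventh flat five.

C#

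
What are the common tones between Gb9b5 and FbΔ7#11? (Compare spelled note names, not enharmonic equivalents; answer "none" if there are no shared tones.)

B♭  F♭  A♭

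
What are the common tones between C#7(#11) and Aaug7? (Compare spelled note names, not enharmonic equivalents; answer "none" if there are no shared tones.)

C#7(#11) = C♯, E♯, G♯, B, F𝄪.
Aaug7 = A, C♯, E♯, G.
Shared: C♯, E♯.

C♯  E♯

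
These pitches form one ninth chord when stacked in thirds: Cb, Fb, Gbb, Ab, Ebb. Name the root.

Stacking in thirds gives Fb – Ab – Cb – Ebb – Gbb, so Fb is the root — Fb dominant seventh flat nine.

Fb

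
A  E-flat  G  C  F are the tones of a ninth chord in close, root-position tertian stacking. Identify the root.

F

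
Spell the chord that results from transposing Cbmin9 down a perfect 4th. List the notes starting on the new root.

Gb Bbb Db Fb Ab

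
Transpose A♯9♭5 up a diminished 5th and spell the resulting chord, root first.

Transposed root: A# → E (diminished 5th up). So we spell E dominant ninth flat five:
E — root
G# — major 3rd
Bb — diminished 5th
D — minor 7th
F# — major 9th

E – G# – Bb – D – F#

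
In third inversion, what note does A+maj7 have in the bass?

G♯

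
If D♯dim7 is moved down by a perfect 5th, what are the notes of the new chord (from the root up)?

G♯, B, D, F

D♯ down a perfect 5th → G♯. New chord: G♯ diminished seventh.
G♯ — root
B — minor 3rd
D — diminished 5th
F — diminished 7th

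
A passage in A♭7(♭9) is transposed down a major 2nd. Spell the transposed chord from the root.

Gb, Bb, Db, Fb, Abb

A major 2nd down from Ab is Gb, so the new chord is Gb dominant seventh flat nine.
Root: Gb
Major 3rd (3rd): Bb
Perfect 5th (5th): Db
Minor 7th (7th): Fb
Minor 9th (9th): Abb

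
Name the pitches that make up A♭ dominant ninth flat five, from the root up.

Root A-flat, quality dominant ninth flat five:
- root: A-flat
- major 3rd: C
- diminished 5th: E-double-flat
- minor 7th: G-flat
- major 9th: B-flat

A-flat  C  E-double-flat  G-flat  B-flat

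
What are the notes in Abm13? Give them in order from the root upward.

Abm13: minor thirteenth on Ab.
root → Ab
3rd (minor 3rd) → Cb
5th (perfect 5th) → Eb
7th (minor 7th) → Gb
9th (major 9th) → Bb
11th (perfect 11th) → Db
13th (major 13th) → F

Ab – Cb – Eb – Gb – Bb – Db – F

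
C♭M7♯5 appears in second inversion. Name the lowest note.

C♭M7♯5 = C♭–E♭–G–B♭. Second inversion → fifth in the bass = G.

G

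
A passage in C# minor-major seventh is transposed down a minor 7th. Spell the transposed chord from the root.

D-sharp, F-sharp, A-sharp, C-double-sharp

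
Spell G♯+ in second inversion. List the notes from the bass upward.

In root position, G♯+ is G#–B#–D##.
Second inversion puts the fifth (D##) in the bass.

D##  G#  B#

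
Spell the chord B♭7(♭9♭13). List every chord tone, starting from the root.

B♭7(♭9♭13): dominant seventh flat nine flat thirteen on Bb.
Bb — root
D — major 3rd
F — perfect 5th
Ab — minor 7th
Cb — minor 9th
Gb — minor 13th

Bb – D – F – Ab – Cb – Gb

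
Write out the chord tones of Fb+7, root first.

Fb, Ab, C, Ebb

Fb+7: augmented seventh on Fb.
- root: Fb
- major 3rd: Ab
- augmented 5th: C
- minor 7th: Ebb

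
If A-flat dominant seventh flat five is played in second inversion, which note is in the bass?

E-double-flat

A-flat dominant seventh flat five = A-flat–C–E-double-flat–G-flat. Second inversion → fifth in the bass = E-double-flat.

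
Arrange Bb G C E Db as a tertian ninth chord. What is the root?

C

Stacking in thirds gives C – E – G – Bb – Db, so C is the root — C dominant seventh flat nine.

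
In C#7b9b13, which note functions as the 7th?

B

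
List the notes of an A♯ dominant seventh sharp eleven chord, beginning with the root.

A# – C## – E# – G# – D##

A♯ dominant seventh sharp eleven is a dominant seventh sharp eleven built on A#.
Root: A#
Major 3rd (3rd): C##
Perfect 5th (5th): E#
Minor 7th (7th): G#
Augmented 11th (11th): D##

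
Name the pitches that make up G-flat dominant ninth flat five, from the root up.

G-flat dominant ninth flat five is a dominant ninth flat five built on G-flat.
- root: G-flat
- major 3rd: B-flat
- diminished 5th: D-double-flat
- minor 7th: F-flat
- major 9th: A-flat

G-flat – B-flat – D-double-flat – F-flat – A-flat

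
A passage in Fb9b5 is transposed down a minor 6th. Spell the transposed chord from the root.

Ab, C, Ebb, Gb, Bb

Fb down a minor 6th → Ab. New chord: Ab dominant ninth flat five.
Ab — root
C — major 3rd
Ebb — diminished 5th
Gb — minor 7th
Bb — major 9th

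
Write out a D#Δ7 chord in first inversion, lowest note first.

D#Δ7 = D#–F##–A#–C##; first inversion → third (F##) lowest.

F##, A#, C##, D#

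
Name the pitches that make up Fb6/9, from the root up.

Fb – Ab – Cb – Db – Gb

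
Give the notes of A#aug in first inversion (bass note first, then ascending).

A#aug = A#–C##–E##; first inversion → third (C##) lowest.

C##  E##  A#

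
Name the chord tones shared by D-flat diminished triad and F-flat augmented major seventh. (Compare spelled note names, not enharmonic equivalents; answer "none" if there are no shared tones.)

F-flat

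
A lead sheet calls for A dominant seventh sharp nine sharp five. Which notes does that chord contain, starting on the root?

A – C-sharp – E-sharp – G – B-sharp

A dominant seventh sharp nine sharp five: dominant seventh sharp nine sharp five on A.
A — root
C-sharp — major 3rd
E-sharp — augmented 5th
G — minor 7th
B-sharp — augmented 9th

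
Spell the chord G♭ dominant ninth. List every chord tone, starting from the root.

G♭ B♭ D♭ F♭ A♭

Root G♭, quality dominant ninth:
Root: G♭
Major 3rd (3rd): B♭
Perfect 5th (5th): D♭
Minor 7th (7th): F♭
Major 9th (9th): A♭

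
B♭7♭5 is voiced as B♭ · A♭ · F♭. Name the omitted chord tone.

D

B♭7♭5 = B♭, D, F♭, A♭. The voicing lacks the 3rd (major 3rd), D.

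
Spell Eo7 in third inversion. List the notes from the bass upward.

Eo7 = E–G–Bb–Db; third inversion → seventh (Db) lowest.

Db, E, G, Bb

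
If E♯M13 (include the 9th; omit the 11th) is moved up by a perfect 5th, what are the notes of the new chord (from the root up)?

B#  D##  F##  A##  C##  G##

Transposed root: E# → B# (perfect 5th up). So we spell B# major thirteenth:
B# — root
D## — major 3rd
F## — perfect 5th
A## — major 7th
C## — major 9th
G## — major 13th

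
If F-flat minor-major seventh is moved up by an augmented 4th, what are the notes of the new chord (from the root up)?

Bb, Db, F, A

Fb up an augmented 4th → Bb. New chord: Bb minor-major seventh.
Root: Bb
Minor 3rd (3rd): Db
Perfect 5th (5th): F
Major 7th (7th): A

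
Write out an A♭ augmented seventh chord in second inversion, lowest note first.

E, G-flat, A-flat, C

In root position, A♭ augmented seventh is A-flat–C–E–G-flat.
Second inversion puts the fifth (E) in the bass.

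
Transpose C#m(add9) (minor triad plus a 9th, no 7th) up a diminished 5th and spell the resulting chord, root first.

C# up a diminished 5th → G. New chord: G minor added-ninth.
- root: G
- minor 3rd: Bb
- perfect 5th: D
- major 9th: A

G  Bb  D  A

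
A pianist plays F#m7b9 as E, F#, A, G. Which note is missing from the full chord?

C#

F#m7b9 = F#, A, C#, E, G. The voicing lacks the 5th (perfect 5th), C#.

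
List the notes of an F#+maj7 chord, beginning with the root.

F♯  A♯  C𝄪  E♯

F#+maj7: augmented major seventh on F♯.
- root: F♯
- major 3rd: A♯
- augmented 5th: C𝄪
- major 7th: E♯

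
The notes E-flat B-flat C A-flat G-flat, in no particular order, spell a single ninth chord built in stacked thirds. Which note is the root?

Stacking in thirds gives A-flat – C – E-flat – G-flat – B-flat, so A-flat is the root — A-flat dominant ninth.

A-flat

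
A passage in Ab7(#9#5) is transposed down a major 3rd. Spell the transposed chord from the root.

Fb – Ab – C – Ebb – G

Ab down a major 3rd → Fb. New chord: Fb dominant seventh sharp nine sharp five.
Root: Fb
Major 3rd (3rd): Ab
Augmented 5th (5th): C
Minor 7th (7th): Ebb
Augmented 9th (9th): G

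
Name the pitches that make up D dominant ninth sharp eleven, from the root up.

D, F#, A, C, E, G#

D dominant ninth sharp eleven is a dominant ninth sharp eleven built on D.
root → D
3rd (major 3rd) → F#
5th (perfect 5th) → A
7th (minor 7th) → C
9th (major 9th) → E
11th (augmented 11th) → G#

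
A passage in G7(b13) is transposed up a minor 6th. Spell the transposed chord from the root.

G up a minor 6th → E♭. New chord: E♭ dominant seventh flat thirteen.
root → E♭
3rd (major 3rd) → G
5th (perfect 5th) → B♭
7th (minor 7th) → D♭
13th (minor 13th) → C♭

E♭ G B♭ D♭ C♭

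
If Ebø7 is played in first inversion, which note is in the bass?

Ebø7 = Eb–Gb–Bbb–Db. First inversion → third in the bass = Gb.

Gb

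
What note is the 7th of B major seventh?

A#

Root of B major seventh = B. The 7th is a major 7th: B up a major 7th → A#.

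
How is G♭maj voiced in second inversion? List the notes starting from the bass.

Db  Gb  Bb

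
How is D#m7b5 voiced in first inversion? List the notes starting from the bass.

D#m7b5 = D#–F#–A–C#; first inversion → third (F#) lowest.

F#, A, C#, D#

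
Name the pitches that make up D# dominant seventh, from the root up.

D# dominant seventh: dominant seventh on D-sharp.
Root: D-sharp
Major 3rd (3rd): F-double-sharp
Perfect 5th (5th): A-sharp
Minor 7th (7th): C-sharp

D-sharp, F-double-sharp, A-sharp, C-sharp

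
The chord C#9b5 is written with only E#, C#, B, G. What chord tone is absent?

C#9b5 = C#, E#, G, B, D#. The voicing lacks the 9th (major 9th), D#.

D#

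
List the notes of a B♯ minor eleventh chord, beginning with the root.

B♯ minor eleventh: minor eleventh on B-sharp.
root → B-sharp
3rd (minor 3rd) → D-sharp
5th (perfect 5th) → F-double-sharp
7th (minor 7th) → A-sharp
9th (major 9th) → C-double-sharp
11th (perfect 11th) → E-sharp

B-sharp  D-sharp  F-double-sharp  A-sharp  C-double-sharp  E-sharp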